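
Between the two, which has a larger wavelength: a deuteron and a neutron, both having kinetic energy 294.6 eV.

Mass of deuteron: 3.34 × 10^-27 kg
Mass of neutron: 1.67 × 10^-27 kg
The neutron has the longer wavelength.

Using λ = h/√(2mKE):

For deuteron: λ₁ = h/√(2m₁KE) = 1.18 × 10^-12 m
For neutron: λ₂ = h/√(2m₂KE) = 1.67 × 10^-12 m

Since λ ∝ 1/√m at constant kinetic energy, the lighter particle has the longer wavelength.

The neutron has the longer de Broglie wavelength.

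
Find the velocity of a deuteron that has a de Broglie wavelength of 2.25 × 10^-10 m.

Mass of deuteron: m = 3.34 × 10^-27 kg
8.82 × 10^2 m/s

From the de Broglie relation λ = h/(mv), we solve for v:

v = h/(mλ)
v = (6.626 × 10^-34 J·s) / (3.34 × 10^-27 kg × 2.25 × 10^-10 m)
v = 8.82 × 10^2 m/s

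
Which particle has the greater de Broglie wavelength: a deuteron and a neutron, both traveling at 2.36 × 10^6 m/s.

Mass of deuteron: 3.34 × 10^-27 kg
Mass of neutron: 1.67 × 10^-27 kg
The neutron has the longer wavelength.

Using λ = h/(mv), since both particles have the same velocity, the wavelength depends only on mass.

For deuteron: λ₁ = h/(m₁v) = 8.41 × 10^-14 m
For neutron: λ₂ = h/(m₂v) = 1.68 × 10^-13 m

Since λ ∝ 1/m at constant velocity, the lighter particle has the longer wavelength.

The neutron has the longer de Broglie wavelength.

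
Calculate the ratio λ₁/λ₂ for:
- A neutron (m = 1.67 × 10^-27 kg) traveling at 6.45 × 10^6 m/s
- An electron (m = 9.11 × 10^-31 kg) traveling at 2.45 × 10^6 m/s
λ₁/λ₂ = 2.07 × 10^-4

Using λ = h/(mv):

λ₁ = h/(m₁v₁) = 6.15 × 10^-14 m
λ₂ = h/(m₂v₂) = 2.97 × 10^-10 m

Ratio λ₁/λ₂ = (m₂v₂)/(m₁v₁)
         = (9.11 × 10^-31 kg × 2.45 × 10^6 m/s) / (1.67 × 10^-27 kg × 6.45 × 10^6 m/s)
         = 2.07 × 10^-4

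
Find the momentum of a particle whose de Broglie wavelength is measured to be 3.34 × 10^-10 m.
1.98 × 10^-24 kg·m/s

From the de Broglie relation λ = h/p, we solve for p:

p = h/λ
p = (6.626 × 10^-34 J·s) / (3.34 × 10^-10 m)
p = 1.98 × 10^-24 kg·m/s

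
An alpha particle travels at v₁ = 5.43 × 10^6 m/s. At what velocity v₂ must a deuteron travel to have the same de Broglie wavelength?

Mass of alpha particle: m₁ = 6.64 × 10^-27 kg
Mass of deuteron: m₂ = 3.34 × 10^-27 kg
v₂ = 1.08 × 10^7 m/s

For equal de Broglie wavelengths: λ₁ = λ₂

h/(m₁v₁) = h/(m₂v₂)
m₁v₁ = m₂v₂
v₂ = v₁ · (m₁/m₂)

v₂ = 5.43 × 10^6 m/s × (6.64 × 10^-27 kg / 3.34 × 10^-27 kg)
v₂ = 1.08 × 10^7 m/s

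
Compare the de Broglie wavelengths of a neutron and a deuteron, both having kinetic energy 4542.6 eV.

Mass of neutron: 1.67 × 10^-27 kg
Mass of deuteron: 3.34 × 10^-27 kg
The neutron has the longer wavelength.

Using λ = h/√(2mKE):

For neutron: λ₁ = h/√(2m₁KE) = 4.25 × 10^-13 m
For deuteron: λ₂ = h/√(2m₂KE) = 3.01 × 10^-13 m

Since λ ∝ 1/√m at constant kinetic energy, the lighter particle has the longer wavelength.

The neutron has the longer de Broglie wavelength.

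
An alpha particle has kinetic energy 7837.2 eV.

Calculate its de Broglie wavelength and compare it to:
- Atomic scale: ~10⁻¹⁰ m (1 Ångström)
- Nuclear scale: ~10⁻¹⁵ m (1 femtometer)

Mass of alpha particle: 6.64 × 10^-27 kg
λ = 1.62 × 10^-13 m, which is between nuclear and atomic scales.

Using λ = h/√(2mKE):

KE = 7837.2 eV = 1.256 × 10^-15 J

λ = h/√(2mKE)
λ = (6.626 × 10^-34 J·s) / √(2 × 6.64 × 10^-27 kg × 1.256 × 10^-15 J)
λ = 1.62 × 10^-13 m

Comparison:
- Atomic scale (10⁻¹⁰ m): λ is 0.0016× this size
- Nuclear scale (10⁻¹⁵ m): λ is 1.6e+02× this size

The wavelength is between nuclear and atomic scales.

This wavelength is appropriate for probing atomic structure but too large for nuclear physics experiments.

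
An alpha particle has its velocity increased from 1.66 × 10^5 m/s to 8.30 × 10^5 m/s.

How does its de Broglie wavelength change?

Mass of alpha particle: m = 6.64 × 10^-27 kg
The wavelength decreases by a factor of 5.

Using λ = h/(mv):

Initial wavelength: λ₁ = h/(mv₁) = 6.01 × 10^-13 m
Final wavelength: λ₂ = h/(mv₂) = 1.20 × 10^-13 m

Since λ ∝ 1/v, when velocity increases by a factor of 5, the wavelength decreases by a factor of 5.

λ₂/λ₁ = v₁/v₂ = 1/5

The wavelength decreases by a factor of 5.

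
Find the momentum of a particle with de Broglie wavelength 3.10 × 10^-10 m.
2.14 × 10^-24 kg·m/s

From the de Broglie relation λ = h/p, we solve for p:

p = h/λ
p = (6.626 × 10^-34 J·s) / (3.10 × 10^-10 m)
p = 2.14 × 10^-24 kg·m/s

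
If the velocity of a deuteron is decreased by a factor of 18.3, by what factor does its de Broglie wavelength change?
The wavelength increases by a factor of 18.3.

From λ = h/(mv), the wavelength is inversely proportional to velocity:

λ ∝ 1/v

If v → v/18.3, then λ → 18.3λ

When velocity is decreased by a factor of 18.3, the wavelength increases by a factor of 18.3.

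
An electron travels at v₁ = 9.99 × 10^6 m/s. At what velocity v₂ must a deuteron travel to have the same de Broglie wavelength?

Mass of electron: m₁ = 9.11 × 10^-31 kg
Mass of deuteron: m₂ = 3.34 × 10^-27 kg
v₂ = 2.72 × 10^3 m/s

For equal de Broglie wavelengths: λ₁ = λ₂

h/(m₁v₁) = h/(m₂v₂)
m₁v₁ = m₂v₂
v₂ = v₁ · (m₁/m₂)

v₂ = 9.99 × 10^6 m/s × (9.11 × 10^-31 kg / 3.34 × 10^-27 kg)
v₂ = 2.72 × 10^3 m/s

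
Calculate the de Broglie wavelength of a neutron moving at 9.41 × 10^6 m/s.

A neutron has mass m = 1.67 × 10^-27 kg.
4.22 × 10^-14 m

Using the de Broglie relation λ = h/(mv):

λ = h/(mv)
λ = (6.626 × 10^-34 J·s) / (1.67 × 10^-27 kg × 9.41 × 10^6 m/s)
λ = 4.22 × 10^-14 m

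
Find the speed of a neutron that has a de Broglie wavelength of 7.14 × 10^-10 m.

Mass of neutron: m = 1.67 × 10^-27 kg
5.56 × 10^2 m/s

From the de Broglie relation λ = h/(mv), we solve for v:

v = h/(mλ)
v = (6.626 × 10^-34 J·s) / (1.67 × 10^-27 kg × 7.14 × 10^-10 m)
v = 5.56 × 10^2 m/s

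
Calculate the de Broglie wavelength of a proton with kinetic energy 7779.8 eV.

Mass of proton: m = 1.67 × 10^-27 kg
3.25 × 10^-13 m

Using λ = h/√(2mKE):

First convert KE to Joules: KE = 7779.8 eV = 1.246 × 10^-15 J

λ = h/√(2mKE)
λ = (6.626 × 10^-34 J·s) / √(2 × 1.67 × 10^-27 kg × 1.246 × 10^-15 J)
λ = 3.25 × 10^-13 m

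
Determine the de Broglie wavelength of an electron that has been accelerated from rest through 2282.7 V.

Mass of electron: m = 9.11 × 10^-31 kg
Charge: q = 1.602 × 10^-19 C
2.57 × 10^-11 m

When a particle is accelerated through voltage V, it gains kinetic energy KE = qV.

The de Broglie wavelength is then λ = h/√(2mqV):

λ = h/√(2mqV)
λ = (6.626 × 10^-34 J·s) / √(2 × 9.11 × 10^-31 kg × 1.602 × 10^-19 C × 2282.7 V)
λ = 2.57 × 10^-11 m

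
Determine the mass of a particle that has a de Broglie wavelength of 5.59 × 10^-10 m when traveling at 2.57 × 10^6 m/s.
4.61 × 10^-31 kg

From the de Broglie relation λ = h/(mv), we solve for m:

m = h/(λv)
m = (6.626 × 10^-34 J·s) / (5.59 × 10^-10 m × 2.57 × 10^6 m/s)
m = 4.61 × 10^-31 kg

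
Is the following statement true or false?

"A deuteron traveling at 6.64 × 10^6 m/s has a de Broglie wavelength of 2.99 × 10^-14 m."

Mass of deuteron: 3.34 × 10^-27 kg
True

The claim is correct.

Using λ = h/(mv):
λ = (6.626 × 10^-34 J·s) / (3.34 × 10^-27 kg × 6.64 × 10^6 m/s)
λ = 2.99 × 10^-14 m

This matches the claimed value.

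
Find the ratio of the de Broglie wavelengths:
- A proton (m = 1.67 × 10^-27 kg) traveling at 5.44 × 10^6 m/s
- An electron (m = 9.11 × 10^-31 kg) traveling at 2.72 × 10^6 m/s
λ₁/λ₂ = 2.73 × 10^-4

Using λ = h/(mv):

λ₁ = h/(m₁v₁) = 7.29 × 10^-14 m
λ₂ = h/(m₂v₂) = 2.67 × 10^-10 m

Ratio λ₁/λ₂ = (m₂v₂)/(m₁v₁)
         = (9.11 × 10^-31 kg × 2.72 × 10^6 m/s) / (1.67 × 10^-27 kg × 5.44 × 10^6 m/s)
         = 2.73 × 10^-4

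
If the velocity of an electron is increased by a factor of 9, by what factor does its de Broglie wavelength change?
The wavelength decreases by a factor of 9.

From λ = h/(mv), the wavelength is inversely proportional to velocity:

λ ∝ 1/v

If v → 9v, then λ → λ/9

When velocity is increased by a factor of 9, the wavelength decreases by a factor of 9.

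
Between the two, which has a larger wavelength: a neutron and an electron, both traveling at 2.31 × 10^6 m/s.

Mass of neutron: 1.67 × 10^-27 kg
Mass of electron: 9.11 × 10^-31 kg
The electron has the longer wavelength.

Using λ = h/(mv), since both particles have the same velocity, the wavelength depends only on mass.

For neutron: λ₁ = h/(m₁v) = 1.72 × 10^-13 m
For electron: λ₂ = h/(m₂v) = 3.15 × 10^-10 m

Since λ ∝ 1/m at constant velocity, the lighter particle has the longer wavelength.

The electron has the longer de Broglie wavelength.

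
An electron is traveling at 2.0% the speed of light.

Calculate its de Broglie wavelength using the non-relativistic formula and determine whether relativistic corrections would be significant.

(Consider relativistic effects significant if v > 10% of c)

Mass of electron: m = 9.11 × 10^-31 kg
No, relativistic corrections are not needed.

Using the non-relativistic de Broglie formula λ = h/(mv):

v = 2.0% × c = 5.996 × 10^6 m/s

λ = h/(mv)
λ = (6.626 × 10^-34 J·s) / (9.11 × 10^-31 kg × 5.996 × 10^6 m/s)
λ = 1.21 × 10^-10 m

Since v = 2.0% of c < 10% of c, relativistic corrections are NOT significant and this non-relativistic result is a good approximation.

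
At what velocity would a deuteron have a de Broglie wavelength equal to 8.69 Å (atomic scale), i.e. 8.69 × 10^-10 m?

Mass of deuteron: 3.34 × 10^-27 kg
2.28 × 10^2 m/s

From λ = h/(mv), solve for v:

v = h/(mλ)
v = (6.626 × 10^-34 J·s) / (3.34 × 10^-27 kg × 8.69 × 10^-10 m)
v = 2.28 × 10^2 m/s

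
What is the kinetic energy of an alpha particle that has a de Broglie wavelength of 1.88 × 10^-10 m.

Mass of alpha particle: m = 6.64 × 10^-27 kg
9.35 × 10^-22 J (or 5.84 × 10^-3 eV)

From λ = h/√(2mKE), we solve for KE:

λ² = h²/(2mKE)
KE = h²/(2mλ²)
KE = (6.626 × 10^-34 J·s)² / (2 × 6.64 × 10^-27 kg × (1.88 × 10^-10 m)²)
KE = 9.35 × 10^-22 J
KE = 5.84 × 10^-3 eV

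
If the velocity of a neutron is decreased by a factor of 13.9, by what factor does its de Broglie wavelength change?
The wavelength increases by a factor of 13.9.

From λ = h/(mv), the wavelength is inversely proportional to velocity:

λ ∝ 1/v

If v → v/13.9, then λ → 13.9λ

When velocity is decreased by a factor of 13.9, the wavelength increases by a factor of 13.9.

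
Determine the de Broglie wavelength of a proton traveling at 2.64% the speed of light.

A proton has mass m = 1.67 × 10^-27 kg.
5.01 × 10^-14 m

Using the de Broglie relation λ = h/(mv):

v = 2.64% × c = 7.915 × 10^6 m/s

λ = h/(mv)
λ = (6.626 × 10^-34 J·s) / (1.67 × 10^-27 kg × 7.915 × 10^6 m/s)
λ = 5.01 × 10^-14 m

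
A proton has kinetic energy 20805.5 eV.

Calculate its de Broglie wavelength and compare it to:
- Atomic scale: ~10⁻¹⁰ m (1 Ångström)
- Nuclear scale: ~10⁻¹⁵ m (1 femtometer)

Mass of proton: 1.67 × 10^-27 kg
λ = 1.99 × 10^-13 m, which is between nuclear and atomic scales.

Using λ = h/√(2mKE):

KE = 20805.5 eV = 3.333 × 10^-15 J

λ = h/√(2mKE)
λ = (6.626 × 10^-34 J·s) / √(2 × 1.67 × 10^-27 kg × 3.333 × 10^-15 J)
λ = 1.99 × 10^-13 m

Comparison:
- Atomic scale (10⁻¹⁰ m): λ is 0.002× this size
- Nuclear scale (10⁻¹⁵ m): λ is 2e+02× this size

The wavelength is between nuclear and atomic scales.

This wavelength is appropriate for probing atomic structure but too large for nuclear physics experiments.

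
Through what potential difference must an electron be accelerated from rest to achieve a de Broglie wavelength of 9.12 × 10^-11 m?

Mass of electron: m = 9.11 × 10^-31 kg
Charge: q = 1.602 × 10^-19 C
181 V

From λ = h/√(2mqV), we solve for V:

λ² = h²/(2mqV)
V = h²/(2mqλ²)
V = (6.626 × 10^-34 J·s)² / (2 × 9.11 × 10^-31 kg × 1.602 × 10^-19 C × (9.12 × 10^-11 m)²)
V = 181 V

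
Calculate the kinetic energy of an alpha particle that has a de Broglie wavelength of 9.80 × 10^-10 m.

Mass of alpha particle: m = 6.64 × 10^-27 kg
3.44 × 10^-23 J (or 2.15 × 10^-4 eV)

From λ = h/√(2mKE), we solve for KE:

λ² = h²/(2mKE)
KE = h²/(2mλ²)
KE = (6.626 × 10^-34 J·s)² / (2 × 6.64 × 10^-27 kg × (9.80 × 10^-10 m)²)
KE = 3.44 × 10^-23 J
KE = 2.15 × 10^-4 eV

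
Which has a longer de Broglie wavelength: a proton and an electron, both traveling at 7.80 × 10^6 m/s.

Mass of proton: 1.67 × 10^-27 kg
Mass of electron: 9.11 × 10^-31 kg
The electron has the longer wavelength.

Using λ = h/(mv), since both particles have the same velocity, the wavelength depends only on mass.

For proton: λ₁ = h/(m₁v) = 5.09 × 10^-14 m
For electron: λ₂ = h/(m₂v) = 9.32 × 10^-11 m

Since λ ∝ 1/m at constant velocity, the lighter particle has the longer wavelength.

The electron has the longer de Broglie wavelength.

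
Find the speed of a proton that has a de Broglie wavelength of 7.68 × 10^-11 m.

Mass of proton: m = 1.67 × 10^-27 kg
5.17 × 10^3 m/s

From the de Broglie relation λ = h/(mv), we solve for v:

v = h/(mλ)
v = (6.626 × 10^-34 J·s) / (1.67 × 10^-27 kg × 7.68 × 10^-11 m)
v = 5.17 × 10^3 m/s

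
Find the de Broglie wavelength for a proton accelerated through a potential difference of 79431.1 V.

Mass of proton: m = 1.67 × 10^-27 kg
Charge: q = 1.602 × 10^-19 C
1.02 × 10^-13 m

When a particle is accelerated through voltage V, it gains kinetic energy KE = qV.

The de Broglie wavelength is then λ = h/√(2mqV):

λ = h/√(2mqV)
λ = (6.626 × 10^-34 J·s) / √(2 × 1.67 × 10^-27 kg × 1.602 × 10^-19 C × 79431.1 V)
λ = 1.02 × 10^-13 m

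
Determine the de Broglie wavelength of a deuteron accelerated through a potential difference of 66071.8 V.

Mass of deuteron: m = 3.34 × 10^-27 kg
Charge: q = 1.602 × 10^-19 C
7.88 × 10^-14 m

When a particle is accelerated through voltage V, it gains kinetic energy KE = qV.

The de Broglie wavelength is then λ = h/√(2mqV):

λ = h/√(2mqV)
λ = (6.626 × 10^-34 J·s) / √(2 × 3.34 × 10^-27 kg × 1.602 × 10^-19 C × 66071.8 V)
λ = 7.88 × 10^-14 m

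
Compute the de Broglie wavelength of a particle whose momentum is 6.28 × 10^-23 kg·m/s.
1.06 × 10^-11 m

Using the de Broglie relation λ = h/p:

λ = h/p
λ = (6.626 × 10^-34 J·s) / (6.28 × 10^-23 kg·m/s)
λ = 1.06 × 10^-11 m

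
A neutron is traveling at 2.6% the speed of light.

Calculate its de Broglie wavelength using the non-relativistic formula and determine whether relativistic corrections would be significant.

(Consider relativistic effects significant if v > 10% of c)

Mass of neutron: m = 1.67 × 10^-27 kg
No, relativistic corrections are not needed.

Using the non-relativistic de Broglie formula λ = h/(mv):

v = 2.6% × c = 7.795 × 10^6 m/s

λ = h/(mv)
λ = (6.626 × 10^-34 J·s) / (1.67 × 10^-27 kg × 7.795 × 10^6 m/s)
λ = 5.09 × 10^-14 m

Since v = 2.6% of c < 10% of c, relativistic corrections are NOT significant and this non-relativistic result is a good approximation.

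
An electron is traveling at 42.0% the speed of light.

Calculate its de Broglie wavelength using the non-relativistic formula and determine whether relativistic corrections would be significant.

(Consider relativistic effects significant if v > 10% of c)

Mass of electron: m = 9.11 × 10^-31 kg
Yes, relativistic corrections are needed.

Using the non-relativistic de Broglie formula λ = h/(mv):

v = 42.0% × c = 1.259 × 10^8 m/s

λ = h/(mv)
λ = (6.626 × 10^-34 J·s) / (9.11 × 10^-31 kg × 1.259 × 10^8 m/s)
λ = 5.78 × 10^-12 m

Since v = 42.0% of c > 10% of c, relativistic corrections ARE significant and the actual wavelength would differ from this non-relativistic estimate.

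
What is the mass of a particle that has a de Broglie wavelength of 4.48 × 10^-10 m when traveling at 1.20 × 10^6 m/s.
1.23 × 10^-30 kg

From the de Broglie relation λ = h/(mv), we solve for m:

m = h/(λv)
m = (6.626 × 10^-34 J·s) / (4.48 × 10^-10 m × 1.20 × 10^6 m/s)
m = 1.23 × 10^-30 kg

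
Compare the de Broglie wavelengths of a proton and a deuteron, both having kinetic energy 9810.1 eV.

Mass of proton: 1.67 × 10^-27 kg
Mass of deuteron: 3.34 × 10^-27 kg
The proton has the longer wavelength.

Using λ = h/√(2mKE):

For proton: λ₁ = h/√(2m₁KE) = 2.89 × 10^-13 m
For deuteron: λ₂ = h/√(2m₂KE) = 2.04 × 10^-13 m

Since λ ∝ 1/√m at constant kinetic energy, the lighter particle has the longer wavelength.

The proton has the longer de Broglie wavelength.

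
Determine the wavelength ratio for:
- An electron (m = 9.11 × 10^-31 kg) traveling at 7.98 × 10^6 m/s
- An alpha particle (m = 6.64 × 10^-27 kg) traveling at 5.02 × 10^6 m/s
λ₁/λ₂ = 4.59 × 10^3

Using λ = h/(mv):

λ₁ = h/(m₁v₁) = 9.11 × 10^-11 m
λ₂ = h/(m₂v₂) = 1.99 × 10^-14 m

Ratio λ₁/λ₂ = (m₂v₂)/(m₁v₁)
         = (6.64 × 10^-27 kg × 5.02 × 10^6 m/s) / (9.11 × 10^-31 kg × 7.98 × 10^6 m/s)
         = 4.59 × 10^3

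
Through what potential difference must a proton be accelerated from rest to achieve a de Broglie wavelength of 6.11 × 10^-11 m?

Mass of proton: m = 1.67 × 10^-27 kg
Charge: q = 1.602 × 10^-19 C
2.20 × 10^-1 V

From λ = h/√(2mqV), we solve for V:

λ² = h²/(2mqV)
V = h²/(2mqλ²)
V = (6.626 × 10^-34 J·s)² / (2 × 1.67 × 10^-27 kg × 1.602 × 10^-19 C × (6.11 × 10^-11 m)²)
V = 2.20 × 10^-1 V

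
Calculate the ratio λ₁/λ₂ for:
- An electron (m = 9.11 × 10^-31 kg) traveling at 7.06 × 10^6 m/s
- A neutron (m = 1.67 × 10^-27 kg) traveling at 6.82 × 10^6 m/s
λ₁/λ₂ = 1.77 × 10^3

Using λ = h/(mv):

λ₁ = h/(m₁v₁) = 1.03 × 10^-10 m
λ₂ = h/(m₂v₂) = 5.82 × 10^-14 m

Ratio λ₁/λ₂ = (m₂v₂)/(m₁v₁)
         = (1.67 × 10^-27 kg × 6.82 × 10^6 m/s) / (9.11 × 10^-31 kg × 7.06 × 10^6 m/s)
         = 1.77 × 10^3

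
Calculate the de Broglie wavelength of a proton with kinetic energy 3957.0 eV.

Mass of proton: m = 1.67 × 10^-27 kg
4.55 × 10^-13 m

Using λ = h/√(2mKE):

First convert KE to Joules: KE = 3957.0 eV = 6.340 × 10^-16 J

λ = h/√(2mKE)
λ = (6.626 × 10^-34 J·s) / √(2 × 1.67 × 10^-27 kg × 6.340 × 10^-16 J)
λ = 4.55 × 10^-13 m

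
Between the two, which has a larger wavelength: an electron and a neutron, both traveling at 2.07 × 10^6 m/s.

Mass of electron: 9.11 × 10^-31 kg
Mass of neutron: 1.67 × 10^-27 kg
The electron has the longer wavelength.

Using λ = h/(mv), since both particles have the same velocity, the wavelength depends only on mass.

For electron: λ₁ = h/(m₁v) = 3.51 × 10^-10 m
For neutron: λ₂ = h/(m₂v) = 1.92 × 10^-13 m

Since λ ∝ 1/m at constant velocity, the lighter particle has the longer wavelength.

The electron has the longer de Broglie wavelength.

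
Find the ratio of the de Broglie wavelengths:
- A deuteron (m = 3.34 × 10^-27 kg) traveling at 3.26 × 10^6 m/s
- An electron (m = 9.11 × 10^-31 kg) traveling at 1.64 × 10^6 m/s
λ₁/λ₂ = 1.37 × 10^-4

Using λ = h/(mv):

λ₁ = h/(m₁v₁) = 6.09 × 10^-14 m
λ₂ = h/(m₂v₂) = 4.43 × 10^-10 m

Ratio λ₁/λ₂ = (m₂v₂)/(m₁v₁)
         = (9.11 × 10^-31 kg × 1.64 × 10^6 m/s) / (3.34 × 10^-27 kg × 3.26 × 10^6 m/s)
         = 1.37 × 10^-4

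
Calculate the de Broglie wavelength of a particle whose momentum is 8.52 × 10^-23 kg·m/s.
7.78 × 10^-12 m

Using the de Broglie relation λ = h/p:

λ = h/p
λ = (6.626 × 10^-34 J·s) / (8.52 × 10^-23 kg·m/s)
λ = 7.78 × 10^-12 m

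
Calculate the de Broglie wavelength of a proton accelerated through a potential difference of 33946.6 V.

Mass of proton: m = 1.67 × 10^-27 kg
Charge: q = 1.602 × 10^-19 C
1.55 × 10^-13 m

When a particle is accelerated through voltage V, it gains kinetic energy KE = qV.

The de Broglie wavelength is then λ = h/√(2mqV):

λ = h/√(2mqV)
λ = (6.626 × 10^-34 J·s) / √(2 × 1.67 × 10^-27 kg × 1.602 × 10^-19 C × 33946.6 V)
λ = 1.55 × 10^-13 m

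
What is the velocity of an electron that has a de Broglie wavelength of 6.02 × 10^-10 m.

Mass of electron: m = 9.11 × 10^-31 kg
1.21 × 10^6 m/s

From the de Broglie relation λ = h/(mv), we solve for v:

v = h/(mλ)
v = (6.626 × 10^-34 J·s) / (9.11 × 10^-31 kg × 6.02 × 10^-10 m)
v = 1.21 × 10^6 m/s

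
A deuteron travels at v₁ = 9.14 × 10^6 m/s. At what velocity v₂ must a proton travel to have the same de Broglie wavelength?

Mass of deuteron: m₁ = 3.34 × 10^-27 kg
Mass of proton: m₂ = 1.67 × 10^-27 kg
v₂ = 1.83 × 10^7 m/s

For equal de Broglie wavelengths: λ₁ = λ₂

h/(m₁v₁) = h/(m₂v₂)
m₁v₁ = m₂v₂
v₂ = v₁ · (m₁/m₂)

v₂ = 9.14 × 10^6 m/s × (3.34 × 10^-27 kg / 1.67 × 10^-27 kg)
v₂ = 1.83 × 10^7 m/s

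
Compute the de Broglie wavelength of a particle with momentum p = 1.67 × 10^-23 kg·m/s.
3.97 × 10^-11 m

Using the de Broglie relation λ = h/p:

λ = h/p
λ = (6.626 × 10^-34 J·s) / (1.67 × 10^-23 kg·m/s)
λ = 3.97 × 10^-11 m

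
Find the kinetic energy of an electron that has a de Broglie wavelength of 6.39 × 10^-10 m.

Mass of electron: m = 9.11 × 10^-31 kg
5.90 × 10^-19 J (or 3.68 eV)

From λ = h/√(2mKE), we solve for KE:

λ² = h²/(2mKE)
KE = h²/(2mλ²)
KE = (6.626 × 10^-34 J·s)² / (2 × 9.11 × 10^-31 kg × (6.39 × 10^-10 m)²)
KE = 5.90 × 10^-19 J
KE = 3.68 eV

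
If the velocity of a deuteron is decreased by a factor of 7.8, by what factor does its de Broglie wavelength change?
The wavelength increases by a factor of 7.8.

From λ = h/(mv), the wavelength is inversely proportional to velocity:

λ ∝ 1/v

If v → v/7.8, then λ → 7.8λ

When velocity is decreased by a factor of 7.8, the wavelength increases by a factor of 7.8.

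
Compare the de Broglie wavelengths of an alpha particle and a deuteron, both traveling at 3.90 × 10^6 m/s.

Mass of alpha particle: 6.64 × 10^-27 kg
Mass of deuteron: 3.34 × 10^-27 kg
The deuteron has the longer wavelength.

Using λ = h/(mv), since both particles have the same velocity, the wavelength depends only on mass.

For alpha particle: λ₁ = h/(m₁v) = 2.56 × 10^-14 m
For deuteron: λ₂ = h/(m₂v) = 5.09 × 10^-14 m

Since λ ∝ 1/m at constant velocity, the lighter particle has the longer wavelength.

The deuteron has the longer de Broglie wavelength.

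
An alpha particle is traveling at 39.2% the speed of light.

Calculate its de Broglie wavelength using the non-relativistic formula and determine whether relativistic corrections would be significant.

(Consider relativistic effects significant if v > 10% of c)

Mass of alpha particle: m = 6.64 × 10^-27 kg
Yes, relativistic corrections are needed.

Using the non-relativistic de Broglie formula λ = h/(mv):

v = 39.2% × c = 1.175 × 10^8 m/s

λ = h/(mv)
λ = (6.626 × 10^-34 J·s) / (6.64 × 10^-27 kg × 1.175 × 10^8 m/s)
λ = 8.49 × 10^-16 m

Since v = 39.2% of c > 10% of c, relativistic corrections ARE significant and the actual wavelength would differ from this non-relativistic estimate.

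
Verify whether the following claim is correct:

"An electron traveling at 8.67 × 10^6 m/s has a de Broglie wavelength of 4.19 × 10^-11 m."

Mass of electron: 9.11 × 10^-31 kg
False

The claim is incorrect.

Using λ = h/(mv):
λ = (6.626 × 10^-34 J·s) / (9.11 × 10^-31 kg × 8.67 × 10^6 m/s)
λ = 8.39 × 10^-11 m

The actual wavelength differs from the claimed 4.19 × 10^-11 m.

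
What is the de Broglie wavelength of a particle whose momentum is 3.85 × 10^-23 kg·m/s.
1.72 × 10^-11 m

Using the de Broglie relation λ = h/p:

λ = h/p
λ = (6.626 × 10^-34 J·s) / (3.85 × 10^-23 kg·m/s)
λ = 1.72 × 10^-11 m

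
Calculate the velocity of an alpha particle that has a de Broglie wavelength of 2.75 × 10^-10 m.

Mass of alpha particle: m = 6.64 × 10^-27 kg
3.63 × 10^2 m/s

From the de Broglie relation λ = h/(mv), we solve for v:

v = h/(mλ)
v = (6.626 × 10^-34 J·s) / (6.64 × 10^-27 kg × 2.75 × 10^-10 m)
v = 3.63 × 10^2 m/s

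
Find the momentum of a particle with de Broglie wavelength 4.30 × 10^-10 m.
1.54 × 10^-24 kg·m/s

From the de Broglie relation λ = h/p, we solve for p:

p = h/λ
p = (6.626 × 10^-34 J·s) / (4.30 × 10^-10 m)
p = 1.54 × 10^-24 kg·m/s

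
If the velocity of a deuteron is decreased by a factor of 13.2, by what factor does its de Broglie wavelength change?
The wavelength increases by a factor of 13.2.

From λ = h/(mv), the wavelength is inversely proportional to velocity:

λ ∝ 1/v

If v → v/13.2, then λ → 13.2λ

When velocity is decreased by a factor of 13.2, the wavelength increases by a factor of 13.2.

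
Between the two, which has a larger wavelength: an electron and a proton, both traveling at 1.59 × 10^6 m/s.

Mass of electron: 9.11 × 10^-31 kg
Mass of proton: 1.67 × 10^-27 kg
The electron has the longer wavelength.

Using λ = h/(mv), since both particles have the same velocity, the wavelength depends only on mass.

For electron: λ₁ = h/(m₁v) = 4.57 × 10^-10 m
For proton: λ₂ = h/(m₂v) = 2.50 × 10^-13 m

Since λ ∝ 1/m at constant velocity, the lighter particle has the longer wavelength.

The electron has the longer de Broglie wavelength.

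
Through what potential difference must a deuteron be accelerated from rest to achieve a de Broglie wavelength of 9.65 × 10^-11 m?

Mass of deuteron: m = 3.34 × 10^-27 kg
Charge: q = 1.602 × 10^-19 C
4.41 × 10^-2 V

From λ = h/√(2mqV), we solve for V:

λ² = h²/(2mqV)
V = h²/(2mqλ²)
V = (6.626 × 10^-34 J·s)² / (2 × 3.34 × 10^-27 kg × 1.602 × 10^-19 C × (9.65 × 10^-11 m)²)
V = 4.41 × 10^-2 V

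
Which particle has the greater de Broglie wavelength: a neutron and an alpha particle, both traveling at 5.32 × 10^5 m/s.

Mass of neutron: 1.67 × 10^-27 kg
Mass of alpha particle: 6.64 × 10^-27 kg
The neutron has the longer wavelength.

Using λ = h/(mv), since both particles have the same velocity, the wavelength depends only on mass.

For neutron: λ₁ = h/(m₁v) = 7.46 × 10^-13 m
For alpha particle: λ₂ = h/(m₂v) = 1.88 × 10^-13 m

Since λ ∝ 1/m at constant velocity, the lighter particle has the longer wavelength.

The neutron has the longer de Broglie wavelength.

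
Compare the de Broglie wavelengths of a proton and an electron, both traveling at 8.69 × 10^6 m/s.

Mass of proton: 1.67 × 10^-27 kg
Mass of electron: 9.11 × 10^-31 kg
The electron has the longer wavelength.

Using λ = h/(mv), since both particles have the same velocity, the wavelength depends only on mass.

For proton: λ₁ = h/(m₁v) = 4.57 × 10^-14 m
For electron: λ₂ = h/(m₂v) = 8.37 × 10^-11 m

Since λ ∝ 1/m at constant velocity, the lighter particle has the longer wavelength.

The electron has the longer de Broglie wavelength.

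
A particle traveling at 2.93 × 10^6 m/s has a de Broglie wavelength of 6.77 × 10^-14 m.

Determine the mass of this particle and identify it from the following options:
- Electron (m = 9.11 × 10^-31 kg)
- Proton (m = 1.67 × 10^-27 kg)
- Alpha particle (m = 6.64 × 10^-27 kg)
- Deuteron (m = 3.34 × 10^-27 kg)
The particle is a deuteron.

From λ = h/(mv), solve for mass:

m = h/(λv)
m = (6.626 × 10^-34 J·s) / (6.77 × 10^-14 m × 2.93 × 10^6 m/s)
m = 3.34 × 10^-27 kg

Comparing with the listed masses, this is closest to a deuteron.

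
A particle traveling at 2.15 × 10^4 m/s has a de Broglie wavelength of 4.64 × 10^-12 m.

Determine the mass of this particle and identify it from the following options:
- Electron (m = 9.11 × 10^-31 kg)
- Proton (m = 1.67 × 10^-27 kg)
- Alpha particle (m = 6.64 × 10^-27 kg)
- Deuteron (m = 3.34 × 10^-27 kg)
The particle is an alpha particle.

From λ = h/(mv), solve for mass:

m = h/(λv)
m = (6.626 × 10^-34 J·s) / (4.64 × 10^-12 m × 2.15 × 10^4 m/s)
m = 6.64 × 10^-27 kg

Comparing with the listed masses, this is closest to an alpha particle.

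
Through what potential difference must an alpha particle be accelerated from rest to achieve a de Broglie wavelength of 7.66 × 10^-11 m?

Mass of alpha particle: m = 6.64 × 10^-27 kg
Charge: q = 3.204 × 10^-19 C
1.76 × 10^-2 V

From λ = h/√(2mqV), we solve for V:

λ² = h²/(2mqV)
V = h²/(2mqλ²)
V = (6.626 × 10^-34 J·s)² / (2 × 6.64 × 10^-27 kg × 3.204 × 10^-19 C × (7.66 × 10^-11 m)²)
V = 1.76 × 10^-2 V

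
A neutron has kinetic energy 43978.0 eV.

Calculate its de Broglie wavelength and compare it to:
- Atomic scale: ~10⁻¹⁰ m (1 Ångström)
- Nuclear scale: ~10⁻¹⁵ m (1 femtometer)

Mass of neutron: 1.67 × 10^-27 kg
λ = 1.37 × 10^-13 m, which is between nuclear and atomic scales.

Using λ = h/√(2mKE):

KE = 43978.0 eV = 7.046 × 10^-15 J

λ = h/√(2mKE)
λ = (6.626 × 10^-34 J·s) / √(2 × 1.67 × 10^-27 kg × 7.046 × 10^-15 J)
λ = 1.37 × 10^-13 m

Comparison:
- Atomic scale (10⁻¹⁰ m): λ is 0.0014× this size
- Nuclear scale (10⁻¹⁵ m): λ is 1.4e+02× this size

The wavelength is between nuclear and atomic scales.

This wavelength is appropriate for probing atomic structure but too large for nuclear physics experiments.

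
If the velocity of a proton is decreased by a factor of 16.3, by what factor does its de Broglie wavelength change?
The wavelength increases by a factor of 16.3.

From λ = h/(mv), the wavelength is inversely proportional to velocity:

λ ∝ 1/v

If v → v/16.3, then λ → 16.3λ

When velocity is decreased by a factor of 16.3, the wavelength increases by a factor of 16.3.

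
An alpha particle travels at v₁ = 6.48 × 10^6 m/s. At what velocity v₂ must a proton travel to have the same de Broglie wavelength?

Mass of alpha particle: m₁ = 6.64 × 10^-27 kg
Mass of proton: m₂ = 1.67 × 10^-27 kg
v₂ = 2.58 × 10^7 m/s

For equal de Broglie wavelengths: λ₁ = λ₂

h/(m₁v₁) = h/(m₂v₂)
m₁v₁ = m₂v₂
v₂ = v₁ · (m₁/m₂)

v₂ = 6.48 × 10^6 m/s × (6.64 × 10^-27 kg / 1.67 × 10^-27 kg)
v₂ = 2.58 × 10^7 m/s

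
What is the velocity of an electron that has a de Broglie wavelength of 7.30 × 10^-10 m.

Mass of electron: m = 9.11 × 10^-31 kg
9.96 × 10^5 m/s

From the de Broglie relation λ = h/(mv), we solve for v:

v = h/(mλ)
v = (6.626 × 10^-34 J·s) / (9.11 × 10^-31 kg × 7.30 × 10^-10 m)
v = 9.96 × 10^5 m/s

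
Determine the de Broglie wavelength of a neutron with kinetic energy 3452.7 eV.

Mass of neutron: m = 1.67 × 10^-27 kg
4.87 × 10^-13 m

Using λ = h/√(2mKE):

First convert KE to Joules: KE = 3452.7 eV = 5.532 × 10^-16 J

λ = h/√(2mKE)
λ = (6.626 × 10^-34 J·s) / √(2 × 1.67 × 10^-27 kg × 5.532 × 10^-16 J)
λ = 4.87 × 10^-13 m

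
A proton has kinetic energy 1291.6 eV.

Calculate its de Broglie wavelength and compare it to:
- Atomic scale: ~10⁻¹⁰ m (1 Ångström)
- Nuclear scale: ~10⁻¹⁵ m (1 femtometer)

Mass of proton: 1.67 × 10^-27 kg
λ = 7.97 × 10^-13 m, which is between nuclear and atomic scales.

Using λ = h/√(2mKE):

KE = 1291.6 eV = 2.069 × 10^-16 J

λ = h/√(2mKE)
λ = (6.626 × 10^-34 J·s) / √(2 × 1.67 × 10^-27 kg × 2.069 × 10^-16 J)
λ = 7.97 × 10^-13 m

Comparison:
- Atomic scale (10⁻¹⁰ m): λ is 0.008× this size
- Nuclear scale (10⁻¹⁵ m): λ is 8e+02× this size

The wavelength is between nuclear and atomic scales.

This wavelength is appropriate for probing atomic structure but too large for nuclear physics experiments.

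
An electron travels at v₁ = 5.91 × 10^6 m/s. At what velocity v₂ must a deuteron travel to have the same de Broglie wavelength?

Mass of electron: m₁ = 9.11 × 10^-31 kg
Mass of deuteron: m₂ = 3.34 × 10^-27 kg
v₂ = 1.61 × 10^3 m/s

For equal de Broglie wavelengths: λ₁ = λ₂

h/(m₁v₁) = h/(m₂v₂)
m₁v₁ = m₂v₂
v₂ = v₁ · (m₁/m₂)

v₂ = 5.91 × 10^6 m/s × (9.11 × 10^-31 kg / 3.34 × 10^-27 kg)
v₂ = 1.61 × 10^3 m/s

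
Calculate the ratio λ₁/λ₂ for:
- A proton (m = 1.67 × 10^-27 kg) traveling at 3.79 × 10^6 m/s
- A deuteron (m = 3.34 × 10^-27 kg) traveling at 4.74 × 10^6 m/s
λ₁/λ₂ = 2.50

Using λ = h/(mv):

λ₁ = h/(m₁v₁) = 1.05 × 10^-13 m
λ₂ = h/(m₂v₂) = 4.19 × 10^-14 m

Ratio λ₁/λ₂ = (m₂v₂)/(m₁v₁)
         = (3.34 × 10^-27 kg × 4.74 × 10^6 m/s) / (1.67 × 10^-27 kg × 3.79 × 10^6 m/s)
         = 2.50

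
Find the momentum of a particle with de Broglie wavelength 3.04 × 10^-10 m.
2.18 × 10^-24 kg·m/s

From the de Broglie relation λ = h/p, we solve for p:

p = h/λ
p = (6.626 × 10^-34 J·s) / (3.04 × 10^-10 m)
p = 2.18 × 10^-24 kg·m/s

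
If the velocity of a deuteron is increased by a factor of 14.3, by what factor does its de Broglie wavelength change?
The wavelength decreases by a factor of 14.3.

From λ = h/(mv), the wavelength is inversely proportional to velocity:

λ ∝ 1/v

If v → 14.3v, then λ → λ/14.3

When velocity is increased by a factor of 14.3, the wavelength decreases by a factor of 14.3.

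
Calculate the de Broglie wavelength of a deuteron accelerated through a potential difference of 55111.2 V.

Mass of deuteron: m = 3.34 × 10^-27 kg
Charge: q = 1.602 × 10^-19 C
8.63 × 10^-14 m

When a particle is accelerated through voltage V, it gains kinetic energy KE = qV.

The de Broglie wavelength is then λ = h/√(2mqV):

λ = h/√(2mqV)
λ = (6.626 × 10^-34 J·s) / √(2 × 3.34 × 10^-27 kg × 1.602 × 10^-19 C × 55111.2 V)
λ = 8.63 × 10^-14 m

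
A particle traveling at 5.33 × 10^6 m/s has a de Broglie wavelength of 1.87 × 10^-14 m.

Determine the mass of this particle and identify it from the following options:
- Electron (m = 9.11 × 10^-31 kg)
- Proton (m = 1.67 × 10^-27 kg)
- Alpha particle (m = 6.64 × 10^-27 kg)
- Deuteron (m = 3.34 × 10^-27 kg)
The particle is an alpha particle.

From λ = h/(mv), solve for mass:

m = h/(λv)
m = (6.626 × 10^-34 J·s) / (1.87 × 10^-14 m × 5.33 × 10^6 m/s)
m = 6.65 × 10^-27 kg

Comparing with the listed masses, this is closest to an alpha particle.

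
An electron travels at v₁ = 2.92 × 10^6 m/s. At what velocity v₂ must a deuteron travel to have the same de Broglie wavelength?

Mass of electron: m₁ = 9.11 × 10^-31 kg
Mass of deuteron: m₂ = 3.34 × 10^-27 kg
v₂ = 7.96 × 10^2 m/s

For equal de Broglie wavelengths: λ₁ = λ₂

h/(m₁v₁) = h/(m₂v₂)
m₁v₁ = m₂v₂
v₂ = v₁ · (m₁/m₂)

v₂ = 2.92 × 10^6 m/s × (9.11 × 10^-31 kg / 3.34 × 10^-27 kg)
v₂ = 7.96 × 10^2 m/s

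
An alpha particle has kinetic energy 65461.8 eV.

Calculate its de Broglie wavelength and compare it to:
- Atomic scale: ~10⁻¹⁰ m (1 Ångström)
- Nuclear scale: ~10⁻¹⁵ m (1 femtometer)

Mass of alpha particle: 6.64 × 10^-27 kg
λ = 5.61 × 10^-14 m, which is between nuclear and atomic scales.

Using λ = h/√(2mKE):

KE = 65461.8 eV = 1.049 × 10^-14 J

λ = h/√(2mKE)
λ = (6.626 × 10^-34 J·s) / √(2 × 6.64 × 10^-27 kg × 1.049 × 10^-14 J)
λ = 5.61 × 10^-14 m

Comparison:
- Atomic scale (10⁻¹⁰ m): λ is 0.00056× this size
- Nuclear scale (10⁻¹⁵ m): λ is 56× this size

The wavelength is between nuclear and atomic scales.

This wavelength is appropriate for probing atomic structure but too large for nuclear physics experiments.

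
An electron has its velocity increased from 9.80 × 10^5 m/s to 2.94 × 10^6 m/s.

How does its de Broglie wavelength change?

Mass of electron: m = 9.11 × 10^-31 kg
The wavelength decreases by a factor of 3.

Using λ = h/(mv):

Initial wavelength: λ₁ = h/(mv₁) = 7.42 × 10^-10 m
Final wavelength: λ₂ = h/(mv₂) = 2.47 × 10^-10 m

Since λ ∝ 1/v, when velocity increases by a factor of 3, the wavelength decreases by a factor of 3.

λ₂/λ₁ = v₁/v₂ = 1/3

The wavelength decreases by a factor of 3.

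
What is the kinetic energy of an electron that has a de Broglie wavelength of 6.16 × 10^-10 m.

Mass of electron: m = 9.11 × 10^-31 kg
6.35 × 10^-19 J (or 3.96 eV)

From λ = h/√(2mKE), we solve for KE:

λ² = h²/(2mKE)
KE = h²/(2mλ²)
KE = (6.626 × 10^-34 J·s)² / (2 × 9.11 × 10^-31 kg × (6.16 × 10^-10 m)²)
KE = 6.35 × 10^-19 J
KE = 3.96 eV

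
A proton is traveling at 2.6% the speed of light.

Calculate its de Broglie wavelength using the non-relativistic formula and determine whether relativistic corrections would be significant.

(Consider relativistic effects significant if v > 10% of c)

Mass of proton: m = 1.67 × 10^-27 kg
No, relativistic corrections are not needed.

Using the non-relativistic de Broglie formula λ = h/(mv):

v = 2.6% × c = 7.795 × 10^6 m/s

λ = h/(mv)
λ = (6.626 × 10^-34 J·s) / (1.67 × 10^-27 kg × 7.795 × 10^6 m/s)
λ = 5.09 × 10^-14 m

Since v = 2.6% of c < 10% of c, relativistic corrections are NOT significant and this non-relativistic result is a good approximation.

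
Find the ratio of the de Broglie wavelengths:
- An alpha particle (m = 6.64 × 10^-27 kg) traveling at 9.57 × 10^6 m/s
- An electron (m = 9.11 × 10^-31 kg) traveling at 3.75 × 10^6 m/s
λ₁/λ₂ = 5.38 × 10^-5

Using λ = h/(mv):

λ₁ = h/(m₁v₁) = 1.04 × 10^-14 m
λ₂ = h/(m₂v₂) = 1.94 × 10^-10 m

Ratio λ₁/λ₂ = (m₂v₂)/(m₁v₁)
         = (9.11 × 10^-31 kg × 3.75 × 10^6 m/s) / (6.64 × 10^-27 kg × 9.57 × 10^6 m/s)
         = 5.38 × 10^-5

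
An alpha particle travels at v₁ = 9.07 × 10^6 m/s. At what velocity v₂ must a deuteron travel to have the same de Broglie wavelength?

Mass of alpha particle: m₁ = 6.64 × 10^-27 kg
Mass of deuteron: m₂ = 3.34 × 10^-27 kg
v₂ = 1.80 × 10^7 m/s

For equal de Broglie wavelengths: λ₁ = λ₂

h/(m₁v₁) = h/(m₂v₂)
m₁v₁ = m₂v₂
v₂ = v₁ · (m₁/m₂)

v₂ = 9.07 × 10^6 m/s × (6.64 × 10^-27 kg / 3.34 × 10^-27 kg)
v₂ = 1.80 × 10^7 m/s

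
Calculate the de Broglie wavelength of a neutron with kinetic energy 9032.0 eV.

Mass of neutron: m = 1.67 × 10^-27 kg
3.01 × 10^-13 m

Using λ = h/√(2mKE):

First convert KE to Joules: KE = 9032.0 eV = 1.447 × 10^-15 J

λ = h/√(2mKE)
λ = (6.626 × 10^-34 J·s) / √(2 × 1.67 × 10^-27 kg × 1.447 × 10^-15 J)
λ = 3.01 × 10^-13 m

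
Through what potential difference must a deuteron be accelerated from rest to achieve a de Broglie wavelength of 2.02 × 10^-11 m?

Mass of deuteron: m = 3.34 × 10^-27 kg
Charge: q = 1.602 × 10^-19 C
1.01 V

From λ = h/√(2mqV), we solve for V:

λ² = h²/(2mqV)
V = h²/(2mqλ²)
V = (6.626 × 10^-34 J·s)² / (2 × 3.34 × 10^-27 kg × 1.602 × 10^-19 C × (2.02 × 10^-11 m)²)
V = 1.01 V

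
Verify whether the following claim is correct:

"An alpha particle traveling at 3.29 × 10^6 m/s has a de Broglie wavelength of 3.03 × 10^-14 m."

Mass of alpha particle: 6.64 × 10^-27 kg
True

The claim is correct.

Using λ = h/(mv):
λ = (6.626 × 10^-34 J·s) / (6.64 × 10^-27 kg × 3.29 × 10^6 m/s)
λ = 3.03 × 10^-14 m

This matches the claimed value.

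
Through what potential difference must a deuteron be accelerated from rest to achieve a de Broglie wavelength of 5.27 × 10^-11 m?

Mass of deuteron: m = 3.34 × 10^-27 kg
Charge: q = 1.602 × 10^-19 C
1.48 × 10^-1 V

From λ = h/√(2mqV), we solve for V:

λ² = h²/(2mqV)
V = h²/(2mqλ²)
V = (6.626 × 10^-34 J·s)² / (2 × 3.34 × 10^-27 kg × 1.602 × 10^-19 C × (5.27 × 10^-11 m)²)
V = 1.48 × 10^-1 V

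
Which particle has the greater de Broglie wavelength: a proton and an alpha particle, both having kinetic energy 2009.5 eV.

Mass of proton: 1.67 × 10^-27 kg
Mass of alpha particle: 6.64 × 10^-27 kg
The proton has the longer wavelength.

Using λ = h/√(2mKE):

For proton: λ₁ = h/√(2m₁KE) = 6.39 × 10^-13 m
For alpha particle: λ₂ = h/√(2m₂KE) = 3.20 × 10^-13 m

Since λ ∝ 1/√m at constant kinetic energy, the lighter particle has the longer wavelength.

The proton has the longer de Broglie wavelength.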